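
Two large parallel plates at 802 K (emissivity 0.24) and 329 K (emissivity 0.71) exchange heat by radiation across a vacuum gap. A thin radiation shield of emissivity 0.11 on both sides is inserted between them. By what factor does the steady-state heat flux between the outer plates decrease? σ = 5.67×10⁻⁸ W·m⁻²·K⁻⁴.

factor ≈ 4.76

Without shield: q₀ = σΔ(T⁴)/(1/ε₁+1/ε₂−1) with denominator 4.575.
With shield the two gaps are in series; the resistances add: (1/ε₁+1/ε_s−1)+(1/ε_s+1/ε₂−1) = 12.26+9.499 = 21.76.
Heat-flux ratio q₀/q = 21.76/4.575.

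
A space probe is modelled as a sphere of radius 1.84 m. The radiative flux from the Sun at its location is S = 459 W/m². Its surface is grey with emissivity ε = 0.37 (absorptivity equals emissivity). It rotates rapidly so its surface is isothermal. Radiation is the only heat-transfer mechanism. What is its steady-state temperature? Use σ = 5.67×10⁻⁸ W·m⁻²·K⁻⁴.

At equilibrium, absorbed power = emitted power.
Absorbing cross-section = πr² = 10.64 m²; emitting surface = 4πr² = 42.54 m² (ratio 4).
εS·A_cross = εσ·A_surf·T⁴  ⇒  T⁴ = S/(4σ)   (ε cancels).
T⁴ = 459/(4·5.67×10⁻⁸) = 2.024×10⁹ K⁴.
T = (2.024×10⁹)^(1/4).

T ≈ 212 K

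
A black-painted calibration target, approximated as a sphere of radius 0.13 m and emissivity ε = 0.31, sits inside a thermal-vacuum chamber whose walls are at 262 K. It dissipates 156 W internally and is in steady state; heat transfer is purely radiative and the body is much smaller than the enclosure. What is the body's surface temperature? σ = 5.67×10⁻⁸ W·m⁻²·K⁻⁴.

For a small grey body in a large enclosure, net radiated power = εσA(T⁴ − T_w⁴).
Steady state: P = εσA(T⁴ − T_w⁴) with A = 4πr² = 0.2124 m².
T⁴ = P/(εσA) + T_w⁴ = 156/(0.31·5.67×10⁻⁸·0.2124) + (262)⁴
    = 4.179×10¹⁰ + 4.712×10⁹ = 4.650×10¹⁰ K⁴.

T ≈ 464 K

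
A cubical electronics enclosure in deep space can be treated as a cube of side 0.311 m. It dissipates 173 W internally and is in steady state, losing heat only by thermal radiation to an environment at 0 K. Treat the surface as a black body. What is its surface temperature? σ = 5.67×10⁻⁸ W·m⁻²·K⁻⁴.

Steady state: internal power = radiated power, P = εσA T⁴.
Radiating area A = 6L² = 0.5803 m².
T⁴ = P/(εσA) = 173/(1.0·5.67×10⁻⁸·0.5803) = 5.258×10⁹ K⁴.
T = (5.258×10⁹)^(1/4).

T ≈ 269 K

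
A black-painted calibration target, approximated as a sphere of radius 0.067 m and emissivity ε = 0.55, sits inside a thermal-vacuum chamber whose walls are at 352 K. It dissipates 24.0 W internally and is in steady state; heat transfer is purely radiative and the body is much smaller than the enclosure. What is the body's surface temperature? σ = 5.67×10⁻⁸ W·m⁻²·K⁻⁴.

T ≈ 413 K

For a small grey body in a large enclosure, net radiated power = εσA(T⁴ − T_w⁴).
Steady state: P = εσA(T⁴ − T_w⁴) with A = 4πr² = 0.05641 m².
T⁴ = P/(εσA) + T_w⁴ = 24.0/(0.55·5.67×10⁻⁸·0.05641) + (352)⁴
    = 1.364×10¹⁰ + 1.535×10¹⁰ = 2.900×10¹⁰ K⁴.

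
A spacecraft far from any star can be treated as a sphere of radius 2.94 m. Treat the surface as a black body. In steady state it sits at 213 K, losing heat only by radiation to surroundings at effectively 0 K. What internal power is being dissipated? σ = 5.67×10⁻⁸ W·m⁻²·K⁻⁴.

P ≈ 12700 W

Steady state: P = εσA T⁴.
A = 4πr² = 108.6 m²; T⁴ = (213)⁴ = 2.058×10⁹ K⁴.
P = 1.0 × 5.67×10⁻⁸ × 108.6 × 2.058×10⁹.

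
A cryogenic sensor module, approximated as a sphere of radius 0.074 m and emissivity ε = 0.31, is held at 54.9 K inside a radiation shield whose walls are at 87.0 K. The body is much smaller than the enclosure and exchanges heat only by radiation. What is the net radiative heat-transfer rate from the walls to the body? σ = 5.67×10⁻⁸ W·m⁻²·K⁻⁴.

P_net ≈ 0.0583 W

For a small grey body in a large enclosure: P_net = εσA(T_body⁴ − T_wall⁴).
A = 4πr² = 0.06881 m²; T_body⁴ − T_wall⁴ = 9.084×10⁶ − 5.729×10⁷ = -4.821×10⁷ K⁴.
|P_net| = 0.31·5.67×10⁻⁸·0.06881·4.821×10⁷.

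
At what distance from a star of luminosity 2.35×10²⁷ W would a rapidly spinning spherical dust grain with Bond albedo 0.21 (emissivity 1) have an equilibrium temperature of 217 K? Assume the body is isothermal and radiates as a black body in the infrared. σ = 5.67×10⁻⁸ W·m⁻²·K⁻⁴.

d ≈ 5.42×10¹¹ m

For an isothermal black-emitting sphere, (1−a)S·πr² = σ·4πr²·T⁴ ⇒ S = 4σT⁴/(1−a).
S = 4·5.67×10⁻⁸·(217)⁴/0.790 = 636.6 W/m².
Flux falls as S = L/(4πd²), so d = √(L/(4πS)) = √(2.35×10²⁷/(4π·636.6)).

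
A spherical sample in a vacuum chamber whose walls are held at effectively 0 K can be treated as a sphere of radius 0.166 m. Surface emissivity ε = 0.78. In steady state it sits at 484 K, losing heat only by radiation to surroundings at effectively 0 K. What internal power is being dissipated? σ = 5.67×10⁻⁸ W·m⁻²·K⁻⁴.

Steady state: P = εσA T⁴.
A = 4πr² = 0.3463 m²; T⁴ = (484)⁴ = 5.488×10¹⁰ K⁴.
P = 0.78 × 5.67×10⁻⁸ × 0.3463 × 5.488×10¹⁰.

P ≈ 840 W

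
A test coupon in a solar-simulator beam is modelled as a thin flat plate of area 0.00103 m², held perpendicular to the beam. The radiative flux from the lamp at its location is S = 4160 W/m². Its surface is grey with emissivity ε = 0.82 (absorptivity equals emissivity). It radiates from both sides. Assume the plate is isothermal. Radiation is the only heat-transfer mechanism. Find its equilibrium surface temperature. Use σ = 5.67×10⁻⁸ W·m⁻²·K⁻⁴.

T ≈ 438 K

At equilibrium, absorbed power = emitted power.
Absorbing cross-section = A = 0.001030 m²; emitting surface = 2A = 0.002060 m² (ratio 2).
εS·A_cross = εσ·A_surf·T⁴  ⇒  T⁴ = S/(2σ)   (ε cancels).
T⁴ = 4160/(2·5.67×10⁻⁸) = 3.668×10¹⁰ K⁴.
T = (3.668×10¹⁰)^(1/4).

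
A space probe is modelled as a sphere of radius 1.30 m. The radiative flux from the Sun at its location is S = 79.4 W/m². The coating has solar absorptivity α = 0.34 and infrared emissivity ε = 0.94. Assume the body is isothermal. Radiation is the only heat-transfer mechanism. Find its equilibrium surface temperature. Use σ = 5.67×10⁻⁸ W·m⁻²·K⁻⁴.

At equilibrium, absorbed power = emitted power.
Absorbing cross-section = πr² = 5.309 m²; emitting surface = 4πr² = 21.24 m² (ratio 4).
αS·A_cross = εσ·A_surf·T⁴  ⇒  T⁴ = αS/(ε·4σ).
T⁴ = 0.340·79.4/(0.94·4·5.67×10⁻⁸) = 1.266×10⁸ K⁴.
T = (1.266×10⁸)^(1/4).

T ≈ 106 K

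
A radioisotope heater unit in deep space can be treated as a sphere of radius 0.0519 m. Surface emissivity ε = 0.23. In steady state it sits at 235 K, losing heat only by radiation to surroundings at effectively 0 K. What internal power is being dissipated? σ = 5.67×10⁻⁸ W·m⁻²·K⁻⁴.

Steady state: P = εσA T⁴.
A = 4πr² = 0.03385 m²; T⁴ = (235)⁴ = 3.050×10⁹ K⁴.
P = 0.23 × 5.67×10⁻⁸ × 0.03385 × 3.050×10⁹.

P ≈ 1.35 W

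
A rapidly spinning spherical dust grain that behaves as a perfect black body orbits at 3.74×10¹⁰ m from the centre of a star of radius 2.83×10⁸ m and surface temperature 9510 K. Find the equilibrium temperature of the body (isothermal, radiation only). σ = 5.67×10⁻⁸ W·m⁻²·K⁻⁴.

The star's surface emits σT_*⁴; at distance d the flux is S = σT_*⁴(R_*/d)².
S = 5.67×10⁻⁸·(9510)⁴·(2.83×10⁸/3.74×10¹⁰)² = 26550 W/m².
For an isothermal sphere T⁴ = (1−a)S/(4σ) = 1.171×10¹¹ K⁴.

T ≈ 585 K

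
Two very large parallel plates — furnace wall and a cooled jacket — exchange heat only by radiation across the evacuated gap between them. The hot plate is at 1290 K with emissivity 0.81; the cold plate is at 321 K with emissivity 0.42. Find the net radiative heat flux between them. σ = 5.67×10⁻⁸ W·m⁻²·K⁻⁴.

q ≈ 59800 W/m²

For two infinite grey parallel plates, q = σ(T₁⁴ − T₂⁴)/(1/ε₁ + 1/ε₂ − 1).
T₁⁴ − T₂⁴ = 2.769×10¹² − 1.062×10¹⁰ = 2.759×10¹² K⁴.
1/ε₁ + 1/ε₂ − 1 = 1.235 + 2.381 − 1 = 2.616.
q = 5.67×10⁻⁸ × 2.759×10¹² / 2.616.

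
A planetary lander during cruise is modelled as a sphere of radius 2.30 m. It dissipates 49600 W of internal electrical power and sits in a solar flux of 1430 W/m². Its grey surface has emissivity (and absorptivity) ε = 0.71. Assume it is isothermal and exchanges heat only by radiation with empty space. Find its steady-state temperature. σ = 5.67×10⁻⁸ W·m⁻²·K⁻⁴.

At steady state, absorbed solar power + internal power = radiated power.
Absorbed: α·S·A_cross = 0.71·1430·16.62 = 16870 W (cross-section πr²).
Total input = 16870 + 49600 = 66470 W.
Radiated: εσ·A_surf·T⁴ with A_surf = 4πr² = 66.48 m².
T⁴ = 66470/(0.71·5.67×10⁻⁸·66.48) = 2.484×10¹⁰ K⁴.

T ≈ 397 K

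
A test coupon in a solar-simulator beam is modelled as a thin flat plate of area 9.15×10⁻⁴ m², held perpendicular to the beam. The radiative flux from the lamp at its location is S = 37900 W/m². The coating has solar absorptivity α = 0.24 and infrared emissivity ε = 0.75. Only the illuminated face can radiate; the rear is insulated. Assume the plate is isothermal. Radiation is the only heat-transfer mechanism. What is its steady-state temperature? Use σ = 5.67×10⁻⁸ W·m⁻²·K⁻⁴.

T ≈ 680 K

At equilibrium, absorbed power = emitted power.
Absorbing cross-section = A = 9.150×10⁻⁴ m²; emitting surface = A = 9.150×10⁻⁴ m² (ratio 1).
αS·A_cross = εσ·A_surf·T⁴  ⇒  T⁴ = αS/(ε·1σ).
T⁴ = 0.240·37900/(0.75·1·5.67×10⁻⁸) = 2.139×10¹¹ K⁴.
T = (2.139×10¹¹)^(1/4).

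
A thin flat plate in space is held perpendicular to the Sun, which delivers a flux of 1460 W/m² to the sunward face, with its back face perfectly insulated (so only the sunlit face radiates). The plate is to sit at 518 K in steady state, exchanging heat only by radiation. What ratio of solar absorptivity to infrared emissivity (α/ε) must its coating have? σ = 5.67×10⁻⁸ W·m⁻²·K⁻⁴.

Balance: αS·A = εσ·1A·T⁴ ⇒ α/ε = σT⁴/S.
α/ε = 5.67×10⁻⁸·(518)⁴/1460 = 5.67×10⁻⁸·7.200×10¹⁰/1460.

α/ε ≈ 2.80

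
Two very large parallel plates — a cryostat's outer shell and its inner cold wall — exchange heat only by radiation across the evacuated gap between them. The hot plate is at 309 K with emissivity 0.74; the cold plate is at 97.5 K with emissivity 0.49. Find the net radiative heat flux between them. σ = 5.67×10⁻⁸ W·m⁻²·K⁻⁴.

For two infinite grey parallel plates, q = σ(T₁⁴ − T₂⁴)/(1/ε₁ + 1/ε₂ − 1).
T₁⁴ − T₂⁴ = 9.117×10⁹ − 9.037×10⁷ = 9.026×10⁹ K⁴.
1/ε₁ + 1/ε₂ − 1 = 1.351 + 2.041 − 1 = 2.392.
q = 5.67×10⁻⁸ × 9.026×10⁹ / 2.392.

q ≈ 214 W/m²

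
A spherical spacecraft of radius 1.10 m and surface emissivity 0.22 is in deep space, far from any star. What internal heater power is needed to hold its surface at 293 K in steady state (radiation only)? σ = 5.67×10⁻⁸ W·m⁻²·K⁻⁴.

P = εσ·4πr²·T⁴.
4πr² = 15.21 m²; T⁴ = 7.370×10⁹ K⁴.
P = 0.22·5.67×10⁻⁸·15.21·7.370×10⁹.

P ≈ 1400 W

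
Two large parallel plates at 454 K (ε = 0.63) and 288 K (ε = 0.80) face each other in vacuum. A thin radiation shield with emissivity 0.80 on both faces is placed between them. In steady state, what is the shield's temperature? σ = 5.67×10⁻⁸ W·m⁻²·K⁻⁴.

In steady state the net flux on the hot side equals that on the cold side.
σ(T₁⁴−T_s⁴)/D₁ = σ(T_s⁴−T₂⁴)/D₂, with D₁ = 1/ε₁+1/ε_s−1 = 1.837, D₂ = 1/ε_s+1/ε₂−1 = 1.500.
Solve for T_s⁴: T_s⁴ = (D₂·T₁⁴ + D₁·T₂⁴)/(D₁+D₂) = 2.288×10¹⁰ K⁴.

T_s ≈ 389 K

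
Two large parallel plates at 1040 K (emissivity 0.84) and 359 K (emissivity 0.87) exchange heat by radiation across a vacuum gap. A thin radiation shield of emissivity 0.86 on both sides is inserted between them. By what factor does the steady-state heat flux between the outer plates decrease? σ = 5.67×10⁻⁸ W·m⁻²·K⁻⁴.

factor ≈ 1.99

Without shield: q₀ = σΔ(T⁴)/(1/ε₁+1/ε₂−1) with denominator 1.340.
With shield the two gaps are in series; the resistances add: (1/ε₁+1/ε_s−1)+(1/ε_s+1/ε₂−1) = 1.353+1.312 = 2.665.
Heat-flux ratio q₀/q = 2.665/1.340.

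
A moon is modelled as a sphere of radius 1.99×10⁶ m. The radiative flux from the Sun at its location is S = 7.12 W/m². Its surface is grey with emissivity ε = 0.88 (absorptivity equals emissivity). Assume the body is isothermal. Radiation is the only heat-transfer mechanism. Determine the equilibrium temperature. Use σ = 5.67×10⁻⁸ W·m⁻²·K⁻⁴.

At equilibrium, absorbed power = emitted power.
Absorbing cross-section = πr² = 1.244×10¹³ m²; emitting surface = 4πr² = 4.976×10¹³ m² (ratio 4).
εS·A_cross = εσ·A_surf·T⁴  ⇒  T⁴ = S/(4σ)   (ε cancels).
T⁴ = 7.12/(4·5.67×10⁻⁸) = 3.139×10⁷ K⁴.
T = (3.139×10⁷)^(1/4).

T ≈ 74.9 K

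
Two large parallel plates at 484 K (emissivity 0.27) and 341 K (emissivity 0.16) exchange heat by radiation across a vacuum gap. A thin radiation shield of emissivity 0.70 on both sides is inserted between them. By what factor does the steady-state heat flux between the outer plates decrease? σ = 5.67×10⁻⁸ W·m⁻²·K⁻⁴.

factor ≈ 1.21

Without shield: q₀ = σΔ(T⁴)/(1/ε₁+1/ε₂−1) with denominator 8.954.
With shield the two gaps are in series; the resistances add: (1/ε₁+1/ε_s−1)+(1/ε_s+1/ε₂−1) = 4.132+6.679 = 10.81.
Heat-flux ratio q₀/q = 10.81/8.954.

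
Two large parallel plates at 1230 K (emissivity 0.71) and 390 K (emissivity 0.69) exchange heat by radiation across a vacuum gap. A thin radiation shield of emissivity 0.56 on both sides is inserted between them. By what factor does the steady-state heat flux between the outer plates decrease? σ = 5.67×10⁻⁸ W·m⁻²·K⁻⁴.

Without shield: q₀ = σΔ(T⁴)/(1/ε₁+1/ε₂−1) with denominator 1.858.
With shield the two gaps are in series; the resistances add: (1/ε₁+1/ε_s−1)+(1/ε_s+1/ε₂−1) = 2.194+2.235 = 4.429.
Heat-flux ratio q₀/q = 4.429/1.858.

factor ≈ 2.38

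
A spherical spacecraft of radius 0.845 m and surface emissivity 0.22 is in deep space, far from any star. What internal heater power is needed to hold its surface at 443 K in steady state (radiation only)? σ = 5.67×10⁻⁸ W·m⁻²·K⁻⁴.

P ≈ 4310 W

P = εσ·4πr²·T⁴.
4πr² = 8.973 m²; T⁴ = 3.851×10¹⁰ K⁴.
P = 0.22·5.67×10⁻⁸·8.973·3.851×10¹⁰.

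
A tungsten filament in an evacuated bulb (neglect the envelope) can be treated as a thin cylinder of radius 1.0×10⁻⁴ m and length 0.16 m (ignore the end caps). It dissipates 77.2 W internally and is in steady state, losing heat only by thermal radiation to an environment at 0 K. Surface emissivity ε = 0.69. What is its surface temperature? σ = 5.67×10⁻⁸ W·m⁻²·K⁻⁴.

T ≈ 2100 K

Steady state: internal power = radiated power, P = εσA T⁴.
Radiating area A = 2πrL = 1.005×10⁻⁴ m².
T⁴ = P/(εσA) = 77.2/(0.69·5.67×10⁻⁸·1.005×10⁻⁴) = 1.963×10¹³ K⁴.
T = (1.963×10¹³)^(1/4).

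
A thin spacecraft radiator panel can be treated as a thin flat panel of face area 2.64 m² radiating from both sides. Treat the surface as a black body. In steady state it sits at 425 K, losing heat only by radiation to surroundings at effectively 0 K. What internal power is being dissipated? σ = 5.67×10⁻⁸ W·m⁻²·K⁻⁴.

P ≈ 9770 W

Steady state: P = εσA T⁴.
A = 2·2.64 = 5.280 m²; T⁴ = (425)⁴ = 3.263×10¹⁰ K⁴.
P = 1.0 × 5.67×10⁻⁸ × 5.280 × 3.263×10¹⁰.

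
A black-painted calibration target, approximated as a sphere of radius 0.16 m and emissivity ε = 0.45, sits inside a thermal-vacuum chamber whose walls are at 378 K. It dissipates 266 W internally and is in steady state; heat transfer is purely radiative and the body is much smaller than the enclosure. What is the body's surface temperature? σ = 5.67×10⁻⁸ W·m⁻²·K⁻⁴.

For a small grey body in a large enclosure, net radiated power = εσA(T⁴ − T_w⁴).
Steady state: P = εσA(T⁴ − T_w⁴) with A = 4πr² = 0.3217 m².
T⁴ = P/(εσA) + T_w⁴ = 266/(0.45·5.67×10⁻⁸·0.3217) + (378)⁴
    = 3.241×10¹⁰ + 2.042×10¹⁰ = 5.282×10¹⁰ K⁴.

T ≈ 479 K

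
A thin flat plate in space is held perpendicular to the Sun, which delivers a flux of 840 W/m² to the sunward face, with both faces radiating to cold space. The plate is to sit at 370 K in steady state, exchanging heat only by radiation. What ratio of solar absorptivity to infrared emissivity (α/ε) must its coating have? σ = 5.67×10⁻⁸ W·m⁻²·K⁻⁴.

α/ε ≈ 2.53

Balance: αS·A = εσ·2A·T⁴ ⇒ α/ε = 2σT⁴/S.
α/ε = 2·5.67×10⁻⁸·(370)⁴/840 = 2·5.67×10⁻⁸·1.874×10¹⁰/840.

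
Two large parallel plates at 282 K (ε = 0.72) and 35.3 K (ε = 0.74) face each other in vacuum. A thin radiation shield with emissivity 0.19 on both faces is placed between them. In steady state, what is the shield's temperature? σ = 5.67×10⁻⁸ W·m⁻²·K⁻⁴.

T_s ≈ 237 K

In steady state the net flux on the hot side equals that on the cold side.
σ(T₁⁴−T_s⁴)/D₁ = σ(T_s⁴−T₂⁴)/D₂, with D₁ = 1/ε₁+1/ε_s−1 = 5.652, D₂ = 1/ε_s+1/ε₂−1 = 5.615.
Solve for T_s⁴: T_s⁴ = (D₂·T₁⁴ + D₁·T₂⁴)/(D₁+D₂) = 3.152×10⁹ K⁴.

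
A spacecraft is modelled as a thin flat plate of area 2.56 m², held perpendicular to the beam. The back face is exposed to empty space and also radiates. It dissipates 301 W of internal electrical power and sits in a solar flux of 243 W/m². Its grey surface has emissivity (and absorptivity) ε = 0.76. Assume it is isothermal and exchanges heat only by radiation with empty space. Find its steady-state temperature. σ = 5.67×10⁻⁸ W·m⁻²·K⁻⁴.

At steady state, absorbed solar power + internal power = radiated power.
Absorbed: α·S·A_cross = 0.76·243·2.560 = 472.8 W (cross-section A).
Total input = 472.8 + 301 = 773.8 W.
Radiated: εσ·A_surf·T⁴ with A_surf = 2A = 5.120 m².
T⁴ = 773.8/(0.76·5.67×10⁻⁸·5.120) = 3.507×10⁹ K⁴.

T ≈ 243 K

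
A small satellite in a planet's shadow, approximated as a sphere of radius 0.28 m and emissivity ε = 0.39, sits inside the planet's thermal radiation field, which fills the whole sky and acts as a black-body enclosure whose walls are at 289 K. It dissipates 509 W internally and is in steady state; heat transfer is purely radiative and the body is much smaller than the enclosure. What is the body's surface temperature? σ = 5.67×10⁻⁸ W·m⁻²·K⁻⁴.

T ≈ 417 K

For a small grey body in a large enclosure, net radiated power = εσA(T⁴ − T_w⁴).
Steady state: P = εσA(T⁴ − T_w⁴) with A = 4πr² = 0.9852 m².
T⁴ = P/(εσA) + T_w⁴ = 509/(0.39·5.67×10⁻⁸·0.9852) + (289)⁴
    = 2.336×10¹⁰ + 6.976×10⁹ = 3.034×10¹⁰ K⁴.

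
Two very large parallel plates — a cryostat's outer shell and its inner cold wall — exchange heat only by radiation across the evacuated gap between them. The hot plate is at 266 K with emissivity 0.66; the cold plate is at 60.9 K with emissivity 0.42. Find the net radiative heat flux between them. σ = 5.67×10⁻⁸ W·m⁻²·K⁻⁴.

q ≈ 97.7 W/m²

For two infinite grey parallel plates, q = σ(T₁⁴ − T₂⁴)/(1/ε₁ + 1/ε₂ − 1).
T₁⁴ − T₂⁴ = 5.006×10⁹ − 1.376×10⁷ = 4.993×10⁹ K⁴.
1/ε₁ + 1/ε₂ − 1 = 1.515 + 2.381 − 1 = 2.896.
q = 5.67×10⁻⁸ × 4.993×10⁹ / 2.896.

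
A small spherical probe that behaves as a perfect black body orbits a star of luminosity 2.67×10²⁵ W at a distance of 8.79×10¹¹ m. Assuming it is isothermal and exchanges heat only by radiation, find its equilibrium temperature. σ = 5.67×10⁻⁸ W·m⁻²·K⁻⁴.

First find the stellar flux at distance d: S = L/(4πd²) = 2.67×10²⁵/(4π·(8.79×10¹¹)²) = 2.750 W/m².
For an isothermal sphere, absorbed (1−a)S·πr² = emitted σ·4πr²·T⁴, so T⁴ = (1−a)S/(4σ).
T⁴ = 1.00·2.750/(4·5.67×10⁻⁸) = 1.212×10⁷ K⁴.

T ≈ 59.0 K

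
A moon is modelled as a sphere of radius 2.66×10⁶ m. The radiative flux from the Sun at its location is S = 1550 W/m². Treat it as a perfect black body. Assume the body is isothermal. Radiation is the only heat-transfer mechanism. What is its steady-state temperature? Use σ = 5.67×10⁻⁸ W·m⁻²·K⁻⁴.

T ≈ 288 K

At equilibrium, absorbed power = emitted power.
Absorbing cross-section = πr² = 2.223×10¹³ m²; emitting surface = 4πr² = 8.891×10¹³ m² (ratio 4).
S·A_cross = εσ·A_surf·T⁴  ⇒  T⁴ = S/(4σ).
T⁴ = 1.00·1550/(4·5.67×10⁻⁸) = 6.834×10⁹ K⁴.
T = (6.834×10⁹)^(1/4).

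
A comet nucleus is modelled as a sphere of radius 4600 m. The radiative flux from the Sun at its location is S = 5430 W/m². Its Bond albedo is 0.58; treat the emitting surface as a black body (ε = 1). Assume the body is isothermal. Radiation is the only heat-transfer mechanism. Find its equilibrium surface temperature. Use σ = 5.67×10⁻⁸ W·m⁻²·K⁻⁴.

At equilibrium, absorbed power = emitted power.
Absorbing cross-section = πr² = 6.648×10⁷ m²; emitting surface = 4πr² = 2.659×10⁸ m² (ratio 4).
(1−a)S·A_cross = εσ·A_surf·T⁴  ⇒  T⁴ = (1−a)S/(4σ).
T⁴ = 0.420·5430/(4·5.67×10⁻⁸) = 1.006×10¹⁰ K⁴.
T = (1.006×10¹⁰)^(1/4).

T ≈ 317 K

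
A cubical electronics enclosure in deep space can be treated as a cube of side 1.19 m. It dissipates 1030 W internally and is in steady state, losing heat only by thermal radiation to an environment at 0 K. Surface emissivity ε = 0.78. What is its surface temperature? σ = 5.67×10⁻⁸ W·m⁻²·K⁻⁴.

T ≈ 229 K

Steady state: internal power = radiated power, P = εσA T⁴.
Radiating area A = 6L² = 8.497 m².
T⁴ = P/(εσA) = 1030/(0.78·5.67×10⁻⁸·8.497) = 2.741×10⁹ K⁴.
T = (2.741×10⁹)^(1/4).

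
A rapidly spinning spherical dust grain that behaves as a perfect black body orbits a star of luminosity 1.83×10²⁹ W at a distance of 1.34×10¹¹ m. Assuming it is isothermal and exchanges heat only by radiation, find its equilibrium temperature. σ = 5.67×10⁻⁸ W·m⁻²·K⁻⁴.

First find the stellar flux at distance d: S = L/(4πd²) = 1.83×10²⁹/(4π·(1.34×10¹¹)²) = 8.110×10⁵ W/m².
For an isothermal sphere, absorbed (1−a)S·πr² = emitted σ·4πr²·T⁴, so T⁴ = (1−a)S/(4σ).
T⁴ = 1.00·8.110×10⁵/(4·5.67×10⁻⁸) = 3.576×10¹² K⁴.

T ≈ 1380 K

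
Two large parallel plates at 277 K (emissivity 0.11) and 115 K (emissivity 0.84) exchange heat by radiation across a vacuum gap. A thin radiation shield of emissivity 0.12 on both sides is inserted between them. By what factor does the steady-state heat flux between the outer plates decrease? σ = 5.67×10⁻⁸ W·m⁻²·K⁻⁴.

Without shield: q₀ = σΔ(T⁴)/(1/ε₁+1/ε₂−1) with denominator 9.281.
With shield the two gaps are in series; the resistances add: (1/ε₁+1/ε_s−1)+(1/ε_s+1/ε₂−1) = 16.42+8.524 = 24.95.
Heat-flux ratio q₀/q = 24.95/9.281.

factor ≈ 2.69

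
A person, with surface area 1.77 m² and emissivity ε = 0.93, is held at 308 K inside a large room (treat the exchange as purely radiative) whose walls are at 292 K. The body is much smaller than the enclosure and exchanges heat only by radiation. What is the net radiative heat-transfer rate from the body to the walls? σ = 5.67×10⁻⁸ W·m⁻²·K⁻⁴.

For a small grey body in a large enclosure: P_net = εσA(T_body⁴ − T_wall⁴).
A = 1.77 m²; T_body⁴ − T_wall⁴ = 8.999×10⁹ − 7.270×10⁹ = 1.729×10⁹ K⁴.
|P_net| = 0.93·5.67×10⁻⁸·1.770·1.729×10⁹.

P_net ≈ 161 W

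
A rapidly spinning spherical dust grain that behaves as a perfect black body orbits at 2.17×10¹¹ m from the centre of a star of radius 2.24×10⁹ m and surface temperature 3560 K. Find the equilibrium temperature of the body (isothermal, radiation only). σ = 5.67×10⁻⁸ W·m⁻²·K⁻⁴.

T ≈ 256 K

The star's surface emits σT_*⁴; at distance d the flux is S = σT_*⁴(R_*/d)².
S = 5.67×10⁻⁸·(3560)⁴·(2.24×10⁹/2.17×10¹¹)² = 970.4 W/m².
For an isothermal sphere T⁴ = (1−a)S/(4σ) = 4.279×10⁹ K⁴.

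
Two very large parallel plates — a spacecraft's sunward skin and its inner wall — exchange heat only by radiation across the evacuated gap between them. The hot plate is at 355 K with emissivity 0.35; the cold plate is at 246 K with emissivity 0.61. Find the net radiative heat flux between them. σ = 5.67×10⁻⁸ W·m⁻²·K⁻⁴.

q ≈ 198 W/m²

For two infinite grey parallel plates, q = σ(T₁⁴ − T₂⁴)/(1/ε₁ + 1/ε₂ − 1).
T₁⁴ − T₂⁴ = 1.588×10¹⁰ − 3.662×10⁹ = 1.222×10¹⁰ K⁴.
1/ε₁ + 1/ε₂ − 1 = 2.857 + 1.639 − 1 = 3.496.
q = 5.67×10⁻⁸ × 1.222×10¹⁰ / 3.496.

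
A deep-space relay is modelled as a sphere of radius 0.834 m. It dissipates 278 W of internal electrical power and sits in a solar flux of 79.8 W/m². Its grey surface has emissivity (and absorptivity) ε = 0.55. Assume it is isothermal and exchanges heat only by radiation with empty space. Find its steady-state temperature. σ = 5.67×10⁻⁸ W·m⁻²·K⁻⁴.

T ≈ 192 K

At steady state, absorbed solar power + internal power = radiated power.
Absorbed: α·S·A_cross = 0.55·79.8·2.185 = 95.91 W (cross-section πr²).
Total input = 95.91 + 278 = 373.9 W.
Radiated: εσ·A_surf·T⁴ with A_surf = 4πr² = 8.741 m².
T⁴ = 373.9/(0.55·5.67×10⁻⁸·8.741) = 1.372×10⁹ K⁴.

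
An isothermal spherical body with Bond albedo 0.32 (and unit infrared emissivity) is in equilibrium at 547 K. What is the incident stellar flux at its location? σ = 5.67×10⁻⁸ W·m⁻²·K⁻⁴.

S ≈ 29900 W/m²

(1−a)S·πr² = σ·4πr²·T⁴ ⇒ S = 4σT⁴/(1−a).
S = 4·5.67×10⁻⁸·8.953×10¹⁰/0.680.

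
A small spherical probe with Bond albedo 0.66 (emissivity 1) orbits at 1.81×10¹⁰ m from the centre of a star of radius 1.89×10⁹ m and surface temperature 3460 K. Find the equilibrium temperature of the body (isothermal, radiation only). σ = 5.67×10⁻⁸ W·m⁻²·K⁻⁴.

T ≈ 604 K

The star's surface emits σT_*⁴; at distance d the flux is S = σT_*⁴(R_*/d)².
S = 5.67×10⁻⁸·(3460)⁴·(1.89×10⁹/1.81×10¹⁰)² = 88600 W/m².
For an isothermal sphere T⁴ = (1−a)S/(4σ) = 1.328×10¹¹ K⁴.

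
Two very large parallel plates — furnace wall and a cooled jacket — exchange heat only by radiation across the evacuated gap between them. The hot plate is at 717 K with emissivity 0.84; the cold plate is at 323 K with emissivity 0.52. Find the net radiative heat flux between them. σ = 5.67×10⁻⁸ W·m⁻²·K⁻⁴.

q ≈ 6800 W/m²

For two infinite grey parallel plates, q = σ(T₁⁴ − T₂⁴)/(1/ε₁ + 1/ε₂ − 1).
T₁⁴ − T₂⁴ = 2.643×10¹¹ − 1.088×10¹⁰ = 2.534×10¹¹ K⁴.
1/ε₁ + 1/ε₂ − 1 = 1.190 + 1.923 − 1 = 2.114.
q = 5.67×10⁻⁸ × 2.534×10¹¹ / 2.114.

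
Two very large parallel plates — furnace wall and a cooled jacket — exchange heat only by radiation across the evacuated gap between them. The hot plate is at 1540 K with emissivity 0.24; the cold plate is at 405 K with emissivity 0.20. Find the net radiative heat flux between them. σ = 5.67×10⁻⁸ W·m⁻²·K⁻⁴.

q ≈ 38900 W/m²

For two infinite grey parallel plates, q = σ(T₁⁴ − T₂⁴)/(1/ε₁ + 1/ε₂ − 1).
T₁⁴ − T₂⁴ = 5.624×10¹² − 2.690×10¹⁰ = 5.598×10¹² K⁴.
1/ε₁ + 1/ε₂ − 1 = 4.167 + 5.000 − 1 = 8.167.
q = 5.67×10⁻⁸ × 5.598×10¹² / 8.167.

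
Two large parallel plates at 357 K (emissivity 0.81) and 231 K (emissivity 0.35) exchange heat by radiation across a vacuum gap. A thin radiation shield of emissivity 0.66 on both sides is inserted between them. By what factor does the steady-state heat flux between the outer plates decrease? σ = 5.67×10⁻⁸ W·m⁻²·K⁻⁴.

Without shield: q₀ = σΔ(T⁴)/(1/ε₁+1/ε₂−1) with denominator 3.092.
With shield the two gaps are in series; the resistances add: (1/ε₁+1/ε_s−1)+(1/ε_s+1/ε₂−1) = 1.750+3.372 = 5.122.
Heat-flux ratio q₀/q = 5.122/3.092.

factor ≈ 1.66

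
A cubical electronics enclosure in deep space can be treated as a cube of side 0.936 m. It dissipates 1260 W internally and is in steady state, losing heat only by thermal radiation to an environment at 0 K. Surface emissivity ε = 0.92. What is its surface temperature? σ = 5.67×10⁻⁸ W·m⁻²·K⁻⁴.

Steady state: internal power = radiated power, P = εσA T⁴.
Radiating area A = 6L² = 5.257 m².
T⁴ = P/(εσA) = 1260/(0.92·5.67×10⁻⁸·5.257) = 4.595×10⁹ K⁴.
T = (4.595×10⁹)^(1/4).

T ≈ 260 K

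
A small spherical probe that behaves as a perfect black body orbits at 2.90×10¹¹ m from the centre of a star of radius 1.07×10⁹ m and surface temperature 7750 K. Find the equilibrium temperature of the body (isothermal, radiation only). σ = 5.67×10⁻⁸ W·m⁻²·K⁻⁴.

T ≈ 333 K

The star's surface emits σT_*⁴; at distance d the flux is S = σT_*⁴(R_*/d)².
S = 5.67×10⁻⁸·(7750)⁴·(1.07×10⁹/2.90×10¹¹)² = 2785 W/m².
For an isothermal sphere T⁴ = (1−a)S/(4σ) = 1.228×10¹⁰ K⁴.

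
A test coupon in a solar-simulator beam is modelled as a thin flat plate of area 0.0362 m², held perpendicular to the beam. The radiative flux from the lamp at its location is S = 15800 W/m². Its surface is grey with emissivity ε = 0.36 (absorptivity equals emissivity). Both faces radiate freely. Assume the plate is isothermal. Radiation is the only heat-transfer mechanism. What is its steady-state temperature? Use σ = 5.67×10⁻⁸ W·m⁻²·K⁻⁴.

T ≈ 611 K

At equilibrium, absorbed power = emitted power.
Absorbing cross-section = A = 0.03620 m²; emitting surface = 2A = 0.07240 m² (ratio 2).
εS·A_cross = εσ·A_surf·T⁴  ⇒  T⁴ = S/(2σ)   (ε cancels).
T⁴ = 15800/(2·5.67×10⁻⁸) = 1.393×10¹¹ K⁴.
T = (1.393×10¹¹)^(1/4).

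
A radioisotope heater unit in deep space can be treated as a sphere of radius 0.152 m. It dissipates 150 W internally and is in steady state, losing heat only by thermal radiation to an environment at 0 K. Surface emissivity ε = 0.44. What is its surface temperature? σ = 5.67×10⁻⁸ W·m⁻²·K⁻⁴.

Steady state: internal power = radiated power, P = εσA T⁴.
Radiating area A = 4πr² = 0.2903 m².
T⁴ = P/(εσA) = 150/(0.44·5.67×10⁻⁸·0.2903) = 2.071×10¹⁰ K⁴.
T = (2.071×10¹⁰)^(1/4).

T ≈ 379 K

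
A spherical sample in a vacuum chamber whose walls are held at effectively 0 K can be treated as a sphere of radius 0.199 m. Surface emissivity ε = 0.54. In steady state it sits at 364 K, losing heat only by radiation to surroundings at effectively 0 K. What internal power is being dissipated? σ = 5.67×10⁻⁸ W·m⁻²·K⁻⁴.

Steady state: P = εσA T⁴.
A = 4πr² = 0.4976 m²; T⁴ = (364)⁴ = 1.756×10¹⁰ K⁴.
P = 0.54 × 5.67×10⁻⁸ × 0.4976 × 1.756×10¹⁰.

P ≈ 267 W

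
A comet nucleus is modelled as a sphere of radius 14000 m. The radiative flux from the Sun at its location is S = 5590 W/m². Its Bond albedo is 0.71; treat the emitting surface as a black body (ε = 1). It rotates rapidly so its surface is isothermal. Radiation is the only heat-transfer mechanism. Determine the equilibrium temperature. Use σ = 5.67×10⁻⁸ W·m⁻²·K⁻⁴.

T ≈ 291 K

At equilibrium, absorbed power = emitted power.
Absorbing cross-section = πr² = 6.158×10⁸ m²; emitting surface = 4πr² = 2.463×10⁹ m² (ratio 4).
(1−a)S·A_cross = εσ·A_surf·T⁴  ⇒  T⁴ = (1−a)S/(4σ).
T⁴ = 0.290·5590/(4·5.67×10⁻⁸) = 7.148×10⁹ K⁴.
T = (7.148×10⁹)^(1/4).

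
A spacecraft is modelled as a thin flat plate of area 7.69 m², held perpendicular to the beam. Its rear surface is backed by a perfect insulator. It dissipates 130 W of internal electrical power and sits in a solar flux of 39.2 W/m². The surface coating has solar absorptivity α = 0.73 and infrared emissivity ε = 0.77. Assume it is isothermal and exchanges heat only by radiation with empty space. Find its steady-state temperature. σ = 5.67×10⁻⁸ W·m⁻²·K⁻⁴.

T ≈ 180 K

At steady state, absorbed solar power + internal power = radiated power.
Absorbed: α·S·A_cross = 0.73·39.2·7.690 = 220.1 W (cross-section A).
Total input = 220.1 + 130 = 350.1 W.
Radiated: εσ·A_surf·T⁴ with A_surf = A = 7.690 m².
T⁴ = 350.1/(0.77·5.67×10⁻⁸·7.690) = 1.043×10⁹ K⁴.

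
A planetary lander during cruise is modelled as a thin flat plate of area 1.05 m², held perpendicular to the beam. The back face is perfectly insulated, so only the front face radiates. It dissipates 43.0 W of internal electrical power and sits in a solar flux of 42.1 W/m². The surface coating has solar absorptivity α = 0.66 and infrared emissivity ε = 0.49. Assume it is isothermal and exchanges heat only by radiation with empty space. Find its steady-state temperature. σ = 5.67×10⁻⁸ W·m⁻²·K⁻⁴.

At steady state, absorbed solar power + internal power = radiated power.
Absorbed: α·S·A_cross = 0.66·42.1·1.050 = 29.18 W (cross-section A).
Total input = 29.18 + 43.0 = 72.18 W.
Radiated: εσ·A_surf·T⁴ with A_surf = A = 1.050 m².
T⁴ = 72.18/(0.49·5.67×10⁻⁸·1.050) = 2.474×10⁹ K⁴.

T ≈ 223 K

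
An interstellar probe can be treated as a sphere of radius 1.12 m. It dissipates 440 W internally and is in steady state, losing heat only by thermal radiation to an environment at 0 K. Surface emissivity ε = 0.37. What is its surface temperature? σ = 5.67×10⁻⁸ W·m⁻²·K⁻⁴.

T ≈ 191 K

Steady state: internal power = radiated power, P = εσA T⁴.
Radiating area A = 4πr² = 15.76 m².
T⁴ = P/(εσA) = 440/(0.37·5.67×10⁻⁸·15.76) = 1.331×10⁹ K⁴.
T = (1.331×10⁹)^(1/4).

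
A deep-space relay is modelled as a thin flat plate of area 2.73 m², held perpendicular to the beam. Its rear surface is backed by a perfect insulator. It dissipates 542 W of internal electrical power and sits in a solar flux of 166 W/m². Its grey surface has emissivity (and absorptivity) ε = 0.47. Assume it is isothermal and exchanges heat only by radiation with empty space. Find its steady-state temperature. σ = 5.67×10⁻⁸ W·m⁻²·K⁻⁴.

At steady state, absorbed solar power + internal power = radiated power.
Absorbed: α·S·A_cross = 0.47·166·2.730 = 213.0 W (cross-section A).
Total input = 213.0 + 542 = 755.0 W.
Radiated: εσ·A_surf·T⁴ with A_surf = A = 2.730 m².
T⁴ = 755.0/(0.47·5.67×10⁻⁸·2.730) = 1.038×10¹⁰ K⁴.

T ≈ 319 K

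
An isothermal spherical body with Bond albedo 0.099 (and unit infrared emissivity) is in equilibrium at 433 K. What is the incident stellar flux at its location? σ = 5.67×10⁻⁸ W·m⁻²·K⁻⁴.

S ≈ 8850 W/m²

(1−a)S·πr² = σ·4πr²·T⁴ ⇒ S = 4σT⁴/(1−a).
S = 4·5.67×10⁻⁸·3.515×10¹⁰/0.901.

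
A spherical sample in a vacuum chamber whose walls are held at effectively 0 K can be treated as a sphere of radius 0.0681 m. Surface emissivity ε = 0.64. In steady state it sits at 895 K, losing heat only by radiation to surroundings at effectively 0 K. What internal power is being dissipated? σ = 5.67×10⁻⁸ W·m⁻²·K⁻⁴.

Steady state: P = εσA T⁴.
A = 4πr² = 0.05828 m²; T⁴ = (895)⁴ = 6.416×10¹¹ K⁴.
P = 0.64 × 5.67×10⁻⁸ × 0.05828 × 6.416×10¹¹.

P ≈ 1360 W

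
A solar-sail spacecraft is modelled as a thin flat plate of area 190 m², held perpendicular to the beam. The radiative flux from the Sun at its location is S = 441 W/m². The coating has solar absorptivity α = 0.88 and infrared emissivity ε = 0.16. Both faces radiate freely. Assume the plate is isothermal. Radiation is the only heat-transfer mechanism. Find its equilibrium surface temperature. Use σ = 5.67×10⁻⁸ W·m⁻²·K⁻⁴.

At equilibrium, absorbed power = emitted power.
Absorbing cross-section = A = 190.0 m²; emitting surface = 2A = 380.0 m² (ratio 2).
αS·A_cross = εσ·A_surf·T⁴  ⇒  T⁴ = αS/(ε·2σ).
T⁴ = 0.880·441/(0.16·2·5.67×10⁻⁸) = 2.139×10¹⁰ K⁴.
T = (2.139×10¹⁰)^(1/4).

T ≈ 382 K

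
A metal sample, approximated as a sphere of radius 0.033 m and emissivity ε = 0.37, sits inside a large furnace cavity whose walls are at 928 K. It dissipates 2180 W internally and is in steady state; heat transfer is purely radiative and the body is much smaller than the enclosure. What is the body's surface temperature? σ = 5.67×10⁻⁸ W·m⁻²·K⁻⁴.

For a small grey body in a large enclosure, net radiated power = εσA(T⁴ − T_w⁴).
Steady state: P = εσA(T⁴ − T_w⁴) with A = 4πr² = 0.01368 m².
T⁴ = P/(εσA) + T_w⁴ = 2180/(0.37·5.67×10⁻⁸·0.01368) + (928)⁴
    = 7.593×10¹² + 7.416×10¹¹ = 8.335×10¹² K⁴.

T ≈ 1700 K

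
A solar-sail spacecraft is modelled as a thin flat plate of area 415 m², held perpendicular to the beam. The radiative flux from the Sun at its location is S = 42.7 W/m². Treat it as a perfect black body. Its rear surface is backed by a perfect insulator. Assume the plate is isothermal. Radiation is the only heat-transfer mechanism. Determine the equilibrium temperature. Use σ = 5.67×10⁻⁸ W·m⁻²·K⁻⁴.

T ≈ 166 K

At equilibrium, absorbed power = emitted power.
Absorbing cross-section = A = 415.0 m²; emitting surface = A = 415.0 m² (ratio 1).
S·A_cross = εσ·A_surf·T⁴  ⇒  T⁴ = S/(1σ).
T⁴ = 1.00·42.7/(1·5.67×10⁻⁸) = 7.531×10⁸ K⁴.
T = (7.531×10⁸)^(1/4).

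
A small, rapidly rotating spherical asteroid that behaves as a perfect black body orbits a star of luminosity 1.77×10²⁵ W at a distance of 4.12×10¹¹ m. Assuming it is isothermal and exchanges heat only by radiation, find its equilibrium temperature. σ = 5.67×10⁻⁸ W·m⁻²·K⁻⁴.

First find the stellar flux at distance d: S = L/(4πd²) = 1.77×10²⁵/(4π·(4.12×10¹¹)²) = 8.298 W/m².
For an isothermal sphere, absorbed (1−a)S·πr² = emitted σ·4πr²·T⁴, so T⁴ = (1−a)S/(4σ).
T⁴ = 1.00·8.298/(4·5.67×10⁻⁸) = 3.659×10⁷ K⁴.

T ≈ 77.8 K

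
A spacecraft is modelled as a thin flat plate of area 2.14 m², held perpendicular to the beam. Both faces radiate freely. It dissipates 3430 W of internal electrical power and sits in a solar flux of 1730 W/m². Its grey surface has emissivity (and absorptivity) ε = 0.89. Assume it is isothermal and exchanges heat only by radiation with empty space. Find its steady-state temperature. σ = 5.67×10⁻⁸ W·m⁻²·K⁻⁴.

At steady state, absorbed solar power + internal power = radiated power.
Absorbed: α·S·A_cross = 0.89·1730·2.140 = 3295 W (cross-section A).
Total input = 3295 + 3430 = 6725 W.
Radiated: εσ·A_surf·T⁴ with A_surf = 2A = 4.280 m².
T⁴ = 6725/(0.89·5.67×10⁻⁸·4.280) = 3.114×10¹⁰ K⁴.

T ≈ 420 K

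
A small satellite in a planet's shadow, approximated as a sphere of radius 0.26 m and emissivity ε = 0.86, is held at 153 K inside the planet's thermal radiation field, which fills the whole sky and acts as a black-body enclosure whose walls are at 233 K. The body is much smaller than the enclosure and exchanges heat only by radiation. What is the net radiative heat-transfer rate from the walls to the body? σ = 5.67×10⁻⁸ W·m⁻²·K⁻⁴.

P_net ≈ 99.4 W

For a small grey body in a large enclosure: P_net = εσA(T_body⁴ − T_wall⁴).
A = 4πr² = 0.8495 m²; T_body⁴ − T_wall⁴ = 5.480×10⁸ − 2.947×10⁹ = -2.399×10⁹ K⁴.
|P_net| = 0.86·5.67×10⁻⁸·0.8495·2.399×10⁹.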